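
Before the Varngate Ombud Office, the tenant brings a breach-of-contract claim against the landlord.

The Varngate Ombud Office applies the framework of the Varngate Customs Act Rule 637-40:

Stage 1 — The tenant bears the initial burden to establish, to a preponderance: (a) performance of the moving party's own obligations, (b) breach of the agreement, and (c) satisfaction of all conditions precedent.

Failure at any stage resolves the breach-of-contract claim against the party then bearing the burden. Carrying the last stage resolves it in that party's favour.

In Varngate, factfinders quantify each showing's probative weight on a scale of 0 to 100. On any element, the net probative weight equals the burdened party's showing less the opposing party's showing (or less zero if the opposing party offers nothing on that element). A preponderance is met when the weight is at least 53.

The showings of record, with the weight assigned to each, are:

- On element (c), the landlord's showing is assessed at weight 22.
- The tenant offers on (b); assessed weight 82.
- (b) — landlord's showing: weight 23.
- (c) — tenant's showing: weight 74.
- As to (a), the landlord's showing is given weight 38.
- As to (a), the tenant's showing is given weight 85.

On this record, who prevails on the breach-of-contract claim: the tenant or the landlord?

Stage 1 (tenant, a preponderance, weight is at least 53): (a) net 85−38=47 < 53 — fails; (b) net 82−23=59 ≥ 53 — meets; (c) net 74−22=52 < 53 — fails.
  Stage 1 not carried; the tenant fails its burden.
The analysis ends at Stage 1; the landlord prevails.

landlord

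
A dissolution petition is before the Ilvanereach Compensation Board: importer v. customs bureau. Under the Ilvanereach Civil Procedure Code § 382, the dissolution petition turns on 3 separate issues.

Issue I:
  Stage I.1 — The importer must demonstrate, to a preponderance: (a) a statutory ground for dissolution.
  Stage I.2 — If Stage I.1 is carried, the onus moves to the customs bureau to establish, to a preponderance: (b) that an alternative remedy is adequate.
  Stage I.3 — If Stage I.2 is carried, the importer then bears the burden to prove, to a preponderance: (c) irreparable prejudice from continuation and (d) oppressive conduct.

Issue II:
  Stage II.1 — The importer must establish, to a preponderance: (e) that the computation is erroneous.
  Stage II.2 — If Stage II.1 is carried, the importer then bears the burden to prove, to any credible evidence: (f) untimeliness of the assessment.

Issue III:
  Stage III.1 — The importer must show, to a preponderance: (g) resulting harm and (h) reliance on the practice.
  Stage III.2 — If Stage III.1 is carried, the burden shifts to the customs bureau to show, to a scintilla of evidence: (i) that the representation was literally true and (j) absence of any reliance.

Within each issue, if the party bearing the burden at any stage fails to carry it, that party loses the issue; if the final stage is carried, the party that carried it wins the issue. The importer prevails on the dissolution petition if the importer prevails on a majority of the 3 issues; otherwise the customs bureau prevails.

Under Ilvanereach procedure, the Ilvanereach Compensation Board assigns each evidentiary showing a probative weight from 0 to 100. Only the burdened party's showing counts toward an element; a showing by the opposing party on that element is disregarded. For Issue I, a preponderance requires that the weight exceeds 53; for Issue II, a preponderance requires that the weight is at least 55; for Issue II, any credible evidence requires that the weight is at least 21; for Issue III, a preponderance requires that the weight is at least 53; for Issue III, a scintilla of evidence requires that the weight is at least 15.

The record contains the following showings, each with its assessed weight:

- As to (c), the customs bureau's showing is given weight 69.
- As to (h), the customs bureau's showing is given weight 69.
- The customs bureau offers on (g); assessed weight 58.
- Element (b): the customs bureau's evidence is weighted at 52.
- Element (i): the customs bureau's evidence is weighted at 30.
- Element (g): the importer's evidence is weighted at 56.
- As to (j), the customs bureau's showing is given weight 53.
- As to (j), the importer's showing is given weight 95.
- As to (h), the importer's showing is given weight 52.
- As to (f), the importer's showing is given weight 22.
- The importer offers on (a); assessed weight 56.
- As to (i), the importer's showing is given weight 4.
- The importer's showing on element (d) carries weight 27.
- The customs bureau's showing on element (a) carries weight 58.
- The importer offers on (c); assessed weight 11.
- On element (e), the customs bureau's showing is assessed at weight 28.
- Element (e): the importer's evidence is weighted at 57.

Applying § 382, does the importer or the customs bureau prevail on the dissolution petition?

importer

— Issue I —
Stage I.1 (importer, a preponderance, weight exceeds 53): (a) 56 (customs bureau's 58 disregarded) > 53 — meets.
  Stage I.1 carried; the burden shifts to the customs bureau.
Stage I.2 (customs bureau, a preponderance, weight exceeds 53): (b) 52 ≤ 53 — fails.
  The customs bureau does not carry Stage I.2.
The analysis ends at Stage I.2; the importer prevails on this issue.
— Issue II —
At Stage II.1 the importer must meet a preponderance (weight is at least 55): on (e) the weight is 57 (the customs bureau's 28 is given no effect), which does reach 55, so (e) meets the standard.
  All elements met. The importer retains the burden for Stage II.2.
At Stage II.2 the importer must meet any credible evidence (weight is at least 21): on (f) the weight is 22, ≥ 21, so (f) meets the standard.
  The importer carries the last stage.
All stages carried — the importer prevails on this issue.
— Issue III —
Stage III.1 — burden on importer; standard: a preponderance (weight is at least 53).
    (g): 56 (customs bureau's 58 disregarded) ≥ 53 [met]
    (h): 52 (customs bureau's 69 disregarded) < 53 [not met]
  Stage III.1 not carried; the importer fails its burden.
So the customs bureau prevails on this issue.
Per-issue: Issue I → importer; Issue II → importer; Issue III → customs bureau. The importer must prevail on a majority of issues; overall, the importer prevails.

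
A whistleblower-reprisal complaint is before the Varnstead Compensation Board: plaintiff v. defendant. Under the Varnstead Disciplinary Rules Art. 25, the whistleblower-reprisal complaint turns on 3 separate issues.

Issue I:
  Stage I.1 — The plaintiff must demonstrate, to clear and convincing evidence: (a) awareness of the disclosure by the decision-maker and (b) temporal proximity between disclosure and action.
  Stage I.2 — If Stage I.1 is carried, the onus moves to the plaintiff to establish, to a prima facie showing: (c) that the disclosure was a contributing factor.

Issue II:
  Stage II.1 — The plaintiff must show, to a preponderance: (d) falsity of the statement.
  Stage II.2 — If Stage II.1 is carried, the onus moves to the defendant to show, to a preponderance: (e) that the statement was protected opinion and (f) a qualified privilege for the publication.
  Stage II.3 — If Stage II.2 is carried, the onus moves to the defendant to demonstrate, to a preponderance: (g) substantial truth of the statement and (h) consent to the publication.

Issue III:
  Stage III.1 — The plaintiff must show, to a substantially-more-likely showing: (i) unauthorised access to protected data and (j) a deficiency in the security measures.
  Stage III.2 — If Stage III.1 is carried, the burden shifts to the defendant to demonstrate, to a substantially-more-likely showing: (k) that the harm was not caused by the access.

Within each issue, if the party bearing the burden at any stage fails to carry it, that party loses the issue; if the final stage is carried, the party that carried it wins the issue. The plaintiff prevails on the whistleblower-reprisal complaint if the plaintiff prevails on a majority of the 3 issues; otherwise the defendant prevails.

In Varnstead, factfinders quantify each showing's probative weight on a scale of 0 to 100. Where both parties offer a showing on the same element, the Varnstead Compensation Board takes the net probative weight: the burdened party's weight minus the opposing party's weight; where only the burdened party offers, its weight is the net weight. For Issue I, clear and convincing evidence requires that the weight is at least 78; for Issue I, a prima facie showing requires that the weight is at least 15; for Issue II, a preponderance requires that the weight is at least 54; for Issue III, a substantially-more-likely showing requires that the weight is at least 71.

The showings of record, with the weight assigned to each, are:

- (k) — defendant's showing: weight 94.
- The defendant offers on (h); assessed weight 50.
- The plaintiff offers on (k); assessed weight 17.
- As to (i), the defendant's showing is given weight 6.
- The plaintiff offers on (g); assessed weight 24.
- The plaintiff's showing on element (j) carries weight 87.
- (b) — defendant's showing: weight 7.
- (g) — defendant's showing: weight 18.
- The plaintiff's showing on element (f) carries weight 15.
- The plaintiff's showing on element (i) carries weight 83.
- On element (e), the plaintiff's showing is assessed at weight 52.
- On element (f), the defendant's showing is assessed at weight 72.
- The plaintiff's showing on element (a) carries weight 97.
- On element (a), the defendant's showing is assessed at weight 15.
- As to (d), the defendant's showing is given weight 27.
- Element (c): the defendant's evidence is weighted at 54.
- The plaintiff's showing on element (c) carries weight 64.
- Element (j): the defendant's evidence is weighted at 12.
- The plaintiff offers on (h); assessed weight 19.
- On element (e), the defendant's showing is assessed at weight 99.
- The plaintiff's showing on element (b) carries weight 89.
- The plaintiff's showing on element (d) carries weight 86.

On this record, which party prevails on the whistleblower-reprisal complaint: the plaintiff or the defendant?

— Issue I —
At Stage I.1 the plaintiff must meet clear and convincing evidence (weight is at least 78): on (a) the weight is 97 less the opposing 15 gives net 82, ≥ 78, so (a) meets the standard; on (b) the weight is 89 less the opposing 7 gives net 82, ≥ 78, so (b) meets the standard.
  All elements met. The plaintiff retains the burden for Stage I.2.
At Stage I.2 the plaintiff must meet a prima facie showing (weight is at least 15): on (c) the weight is 64 less the opposing 54 gives net 10, which does not reach 15, so (c) does not meet the standard.
  Not every element is met, so the plaintiff fails to carry Stage I.2.
So the defendant prevails on this issue.
— Issue II —
Stage II.1 — burden on plaintiff; standard: a preponderance (weight is at least 54).
    (d): 86 − 27 = 59 ≥ 54 [met]
  Stage II.1 is satisfied; the onus moves to the defendant.
Stage II.2 — burden on defendant; standard: a preponderance (weight is at least 54).
    (e): 99 − 52 = 47 < 54 [not met]
    (f): 72 − 15 = 57 ≥ 54 [met]
  Stage II.2 not carried; the defendant fails its burden.
The plaintiff prevails on this issue.
— Issue III —
Stage III.1 (plaintiff, a substantially-more-likely showing, weight is at least 71): (i) net 83−6=77 ≥ 71 — meets; (j) net 87−12=75 ≥ 71 — meets.
  All elements met. The burden passes to the defendant.
Stage III.2 (defendant, a substantially-more-likely showing, weight is at least 71): (k) net 94−17=77 ≥ 71 — meets.
  The defendant carries the last stage.
Every stage carried; the defendant prevails on this issue.
Per-issue: Issue I → defendant; Issue II → plaintiff; Issue III → defendant. The plaintiff must prevail on a majority of issues; overall, the defendant prevails.

defendant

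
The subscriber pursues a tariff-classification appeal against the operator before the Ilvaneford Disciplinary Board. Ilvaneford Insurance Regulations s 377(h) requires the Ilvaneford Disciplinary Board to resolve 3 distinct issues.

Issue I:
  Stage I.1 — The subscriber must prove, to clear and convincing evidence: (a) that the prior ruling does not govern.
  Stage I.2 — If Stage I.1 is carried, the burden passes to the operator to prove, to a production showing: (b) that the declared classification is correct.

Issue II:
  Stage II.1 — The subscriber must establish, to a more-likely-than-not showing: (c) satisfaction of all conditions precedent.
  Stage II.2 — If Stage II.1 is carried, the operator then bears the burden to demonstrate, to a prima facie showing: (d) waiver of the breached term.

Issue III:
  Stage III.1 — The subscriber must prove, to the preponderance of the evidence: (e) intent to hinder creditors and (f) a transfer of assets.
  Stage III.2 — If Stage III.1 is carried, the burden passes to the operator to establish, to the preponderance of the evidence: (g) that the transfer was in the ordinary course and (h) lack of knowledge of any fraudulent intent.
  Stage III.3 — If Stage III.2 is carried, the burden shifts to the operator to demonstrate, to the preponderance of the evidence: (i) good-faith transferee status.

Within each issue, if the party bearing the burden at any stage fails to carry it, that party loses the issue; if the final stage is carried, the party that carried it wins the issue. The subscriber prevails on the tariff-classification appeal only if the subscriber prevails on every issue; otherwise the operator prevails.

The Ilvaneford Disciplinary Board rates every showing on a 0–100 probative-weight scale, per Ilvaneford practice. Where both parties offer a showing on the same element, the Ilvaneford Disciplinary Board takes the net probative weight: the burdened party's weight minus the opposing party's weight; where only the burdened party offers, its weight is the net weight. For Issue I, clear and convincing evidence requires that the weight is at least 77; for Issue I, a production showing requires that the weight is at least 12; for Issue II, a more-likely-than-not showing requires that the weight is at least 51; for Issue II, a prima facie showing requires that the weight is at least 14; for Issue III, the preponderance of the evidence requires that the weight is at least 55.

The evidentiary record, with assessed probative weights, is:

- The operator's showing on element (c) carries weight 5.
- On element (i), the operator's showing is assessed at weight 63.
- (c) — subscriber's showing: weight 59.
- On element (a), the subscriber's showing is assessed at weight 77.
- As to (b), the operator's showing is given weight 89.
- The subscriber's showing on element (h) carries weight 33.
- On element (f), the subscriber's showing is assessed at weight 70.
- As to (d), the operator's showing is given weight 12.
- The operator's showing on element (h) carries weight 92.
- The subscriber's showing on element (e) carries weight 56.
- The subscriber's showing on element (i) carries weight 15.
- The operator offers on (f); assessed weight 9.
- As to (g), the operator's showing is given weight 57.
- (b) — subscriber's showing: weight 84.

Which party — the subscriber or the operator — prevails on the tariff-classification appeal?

subscriber

— Issue I —
Stage I.1 (subscriber, clear and convincing evidence, weight is at least 77): (a) 77 ≥ 77 — meets.
  Stage I.1 is satisfied; the onus moves to the operator.
Stage I.2 (operator, a production showing, weight is at least 12): (b) net 89−84=5 < 12 — fails.
  Not every element is met, so the operator fails to carry Stage I.2.
The analysis ends at Stage I.2; the subscriber prevails on this issue.
— Issue II —
Stage II.1 — burden on subscriber; standard: a more-likely-than-not showing (weight is at least 51).
    (c): 59 − 5 = 54 ≥ 51 [met]
  The subscriber carries Stage II.1; the operator now bears the burden.
Stage II.2 — burden on operator; standard: a prima facie showing (weight is at least 14).
    (d): 12 < 14 [not met]
  Not every element is met, so the operator fails to carry Stage II.2.
The analysis ends at Stage II.2; the subscriber prevails on this issue.
— Issue III —
Stage III.1 (subscriber, the preponderance of the evidence, weight is at least 55): (e) 56 ≥ 55 — meets; (f) net 70−9=61 ≥ 55 — meets.
  Stage III.1 carried; the burden shifts to the operator.
Stage III.2 (operator, the preponderance of the evidence, weight is at least 55): (g) 57 ≥ 55 — meets; (h) net 92−33=59 ≥ 55 — meets.
  Stage III.2 carried; the burden remains with the operator.
Stage III.3 (operator, the preponderance of the evidence, weight is at least 55): (i) net 63−15=48 < 55 — fails.
  Not every element is met, so the operator fails to carry Stage III.3.
So the subscriber prevails on this issue.
Per-issue: Issue I → subscriber; Issue II → subscriber; Issue III → subscriber. The subscriber must prevail on every issue; overall, the subscriber prevails.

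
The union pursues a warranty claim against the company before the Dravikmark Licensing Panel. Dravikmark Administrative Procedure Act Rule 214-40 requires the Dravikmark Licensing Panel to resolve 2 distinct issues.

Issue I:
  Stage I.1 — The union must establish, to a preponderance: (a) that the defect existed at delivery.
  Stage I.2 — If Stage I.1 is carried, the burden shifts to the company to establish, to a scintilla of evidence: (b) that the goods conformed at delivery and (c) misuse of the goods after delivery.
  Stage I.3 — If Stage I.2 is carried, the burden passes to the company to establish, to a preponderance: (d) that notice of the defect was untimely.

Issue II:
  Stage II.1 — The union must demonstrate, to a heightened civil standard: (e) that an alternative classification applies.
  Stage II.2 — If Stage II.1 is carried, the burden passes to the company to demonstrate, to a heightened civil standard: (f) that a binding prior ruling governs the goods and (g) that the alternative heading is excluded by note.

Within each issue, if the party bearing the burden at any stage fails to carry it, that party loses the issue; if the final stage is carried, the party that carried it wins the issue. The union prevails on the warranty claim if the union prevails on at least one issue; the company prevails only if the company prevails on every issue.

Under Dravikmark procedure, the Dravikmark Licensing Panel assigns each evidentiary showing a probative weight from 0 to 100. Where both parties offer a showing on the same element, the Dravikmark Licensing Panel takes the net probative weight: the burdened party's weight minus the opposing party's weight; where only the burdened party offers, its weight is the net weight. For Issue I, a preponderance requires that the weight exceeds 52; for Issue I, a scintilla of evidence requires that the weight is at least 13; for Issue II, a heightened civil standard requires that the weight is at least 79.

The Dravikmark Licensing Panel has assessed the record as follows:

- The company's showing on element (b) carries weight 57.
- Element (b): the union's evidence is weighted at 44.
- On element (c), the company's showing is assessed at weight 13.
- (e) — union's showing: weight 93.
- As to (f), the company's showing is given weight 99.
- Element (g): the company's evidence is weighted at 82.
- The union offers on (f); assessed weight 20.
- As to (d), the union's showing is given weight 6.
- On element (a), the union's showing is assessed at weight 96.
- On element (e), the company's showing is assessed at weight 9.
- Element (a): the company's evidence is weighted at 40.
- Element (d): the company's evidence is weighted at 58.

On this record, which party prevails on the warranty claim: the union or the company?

— Issue I —
Stage I.1 — burden on union; standard: a preponderance (weight exceeds 52).
    (a): 96 − 40 = 56 > 52 [met]
  All elements met. The burden passes to the company.
Stage I.2 — burden on company; standard: a scintilla of evidence (weight is at least 13).
    (b): 57 − 44 = 13 ≥ 13 [met]
    (c): 13 ≥ 13 [met]
  Stage I.2 is satisfied; the company continues to bear the burden.
Stage I.3 — burden on company; standard: a preponderance (weight exceeds 52).
    (d): 58 − 6 = 52 ≤ 52 [not met]
  Stage I.3 not carried; the company fails its burden.
So the union prevails on this issue.
— Issue II —
At Stage II.1 the union must meet a heightened civil standard (weight is at least 79): on (e) the weight is 93 less the opposing 9 gives net 84, ≥ 79, so (e) meets the standard.
  The union carries Stage II.1; the company now bears the burden.
At Stage II.2 the company must meet a heightened civil standard (weight is at least 79): on (f) the weight is 99 less the opposing 20 gives net 79, ≥ 79, so (f) meets the standard; on (g) the weight is 82, which does reach 79, so (g) meets the standard.
  All elements met at the final stage.
Every stage carried; the company prevails on this issue.
Per-issue: Issue I → union; Issue II → company. The union must prevail on at least one issue; overall, the union prevails.

union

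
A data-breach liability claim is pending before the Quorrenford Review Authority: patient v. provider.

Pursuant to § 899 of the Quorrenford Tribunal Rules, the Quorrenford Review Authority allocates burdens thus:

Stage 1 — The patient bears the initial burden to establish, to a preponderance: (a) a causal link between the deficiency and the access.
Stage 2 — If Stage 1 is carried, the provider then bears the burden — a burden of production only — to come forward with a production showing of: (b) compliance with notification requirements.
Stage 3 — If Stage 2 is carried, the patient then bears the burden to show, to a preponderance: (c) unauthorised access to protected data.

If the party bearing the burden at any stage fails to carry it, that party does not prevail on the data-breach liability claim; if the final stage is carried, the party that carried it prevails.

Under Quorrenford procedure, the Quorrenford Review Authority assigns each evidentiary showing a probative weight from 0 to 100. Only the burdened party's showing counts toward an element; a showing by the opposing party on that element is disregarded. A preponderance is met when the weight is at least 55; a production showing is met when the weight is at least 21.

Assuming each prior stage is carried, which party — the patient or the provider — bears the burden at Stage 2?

provider

Stage 2's rule assigns the burden to the provider (to a production showing).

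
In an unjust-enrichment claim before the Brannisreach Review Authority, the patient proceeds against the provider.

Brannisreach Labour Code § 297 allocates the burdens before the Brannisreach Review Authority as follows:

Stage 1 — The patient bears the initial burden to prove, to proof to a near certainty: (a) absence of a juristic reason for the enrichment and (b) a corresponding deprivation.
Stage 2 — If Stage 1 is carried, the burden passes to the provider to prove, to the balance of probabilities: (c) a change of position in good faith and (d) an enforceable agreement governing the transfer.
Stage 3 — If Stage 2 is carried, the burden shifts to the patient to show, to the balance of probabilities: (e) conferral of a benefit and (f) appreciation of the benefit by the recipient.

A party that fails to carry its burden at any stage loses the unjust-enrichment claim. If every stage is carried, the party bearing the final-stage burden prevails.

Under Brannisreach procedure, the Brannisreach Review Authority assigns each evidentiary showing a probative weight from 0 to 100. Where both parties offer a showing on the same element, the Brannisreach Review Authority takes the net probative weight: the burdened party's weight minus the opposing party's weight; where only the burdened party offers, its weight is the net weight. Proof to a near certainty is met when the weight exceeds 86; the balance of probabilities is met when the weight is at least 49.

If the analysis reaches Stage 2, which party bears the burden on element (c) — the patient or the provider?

Stage 2's rule assigns the burden to the provider (to the balance of probabilities).

provider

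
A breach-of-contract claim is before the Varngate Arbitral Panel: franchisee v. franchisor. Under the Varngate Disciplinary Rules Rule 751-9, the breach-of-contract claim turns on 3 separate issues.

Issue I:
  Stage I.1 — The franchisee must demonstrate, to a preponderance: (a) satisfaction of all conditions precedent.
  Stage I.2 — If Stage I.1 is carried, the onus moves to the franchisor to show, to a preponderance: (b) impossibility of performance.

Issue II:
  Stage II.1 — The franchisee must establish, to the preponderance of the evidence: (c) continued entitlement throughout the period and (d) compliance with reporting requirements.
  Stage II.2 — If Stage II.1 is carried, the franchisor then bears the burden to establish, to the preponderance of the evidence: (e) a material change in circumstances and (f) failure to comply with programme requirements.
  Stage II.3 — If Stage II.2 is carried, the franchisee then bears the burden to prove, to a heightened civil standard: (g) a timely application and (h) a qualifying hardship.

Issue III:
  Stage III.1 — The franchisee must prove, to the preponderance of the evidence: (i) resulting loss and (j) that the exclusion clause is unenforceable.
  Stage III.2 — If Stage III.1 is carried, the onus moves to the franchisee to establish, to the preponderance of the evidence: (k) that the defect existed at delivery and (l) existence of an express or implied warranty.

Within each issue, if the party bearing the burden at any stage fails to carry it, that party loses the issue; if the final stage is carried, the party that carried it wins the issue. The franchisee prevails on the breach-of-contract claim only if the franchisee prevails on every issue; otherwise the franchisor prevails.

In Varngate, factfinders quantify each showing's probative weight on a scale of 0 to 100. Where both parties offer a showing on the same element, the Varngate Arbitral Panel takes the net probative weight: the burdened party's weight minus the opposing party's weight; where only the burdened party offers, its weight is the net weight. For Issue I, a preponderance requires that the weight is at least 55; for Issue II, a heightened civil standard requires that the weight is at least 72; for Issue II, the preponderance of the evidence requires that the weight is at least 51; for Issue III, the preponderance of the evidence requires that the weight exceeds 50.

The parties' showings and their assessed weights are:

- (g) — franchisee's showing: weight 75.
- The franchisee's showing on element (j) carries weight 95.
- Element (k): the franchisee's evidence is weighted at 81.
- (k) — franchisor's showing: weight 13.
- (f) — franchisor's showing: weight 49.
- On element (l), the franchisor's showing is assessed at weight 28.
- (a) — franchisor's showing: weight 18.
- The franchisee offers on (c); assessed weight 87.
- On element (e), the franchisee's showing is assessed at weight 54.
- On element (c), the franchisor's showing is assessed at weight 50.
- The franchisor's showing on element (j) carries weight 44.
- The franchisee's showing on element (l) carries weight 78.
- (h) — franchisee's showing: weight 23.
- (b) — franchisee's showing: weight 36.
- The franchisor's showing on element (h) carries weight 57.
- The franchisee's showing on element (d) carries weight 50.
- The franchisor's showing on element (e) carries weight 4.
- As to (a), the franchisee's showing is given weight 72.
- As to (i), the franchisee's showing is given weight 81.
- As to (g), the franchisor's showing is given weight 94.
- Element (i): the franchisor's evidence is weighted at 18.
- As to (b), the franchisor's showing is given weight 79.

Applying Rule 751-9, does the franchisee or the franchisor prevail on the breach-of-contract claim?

franchisor

— Issue I —
Stage I.1 (franchisee, a preponderance, weight is at least 55): (a) net 72−18=54 < 55 — fails.
  The franchisee does not carry Stage I.1.
The analysis ends at Stage I.1; the franchisor prevails on this issue.
— Issue II —
Stage II.1 — burden on franchisee; standard: the preponderance of the evidence (weight is at least 51).
    (c): 87 − 50 = 37 < 51 [not met]
    (d): 50 < 51 [not met]
  The franchisee does not carry Stage II.1.
So the franchisor prevails on this issue.
— Issue III —
Stage III.1 — burden on franchisee; standard: the preponderance of the evidence (weight exceeds 50).
    (i): 81 − 18 = 63 > 50 [met]
    (j): 95 − 44 = 51 > 50 [met]
  Stage III.1 carried; the burden remains with the franchisee.
Stage III.2 — burden on franchisee; standard: the preponderance of the evidence (weight exceeds 50).
    (k): 81 − 13 = 68 > 50 [met]
    (l): 78 − 28 = 50 ≤ 50 [not met]
  Not every element is met, so the franchisee fails to carry Stage III.2.
So the franchisor prevails on this issue.
Per-issue: Issue I → franchisor; Issue II → franchisor; Issue III → franchisor. The franchisee must prevail on every issue; overall, the franchisor prevails.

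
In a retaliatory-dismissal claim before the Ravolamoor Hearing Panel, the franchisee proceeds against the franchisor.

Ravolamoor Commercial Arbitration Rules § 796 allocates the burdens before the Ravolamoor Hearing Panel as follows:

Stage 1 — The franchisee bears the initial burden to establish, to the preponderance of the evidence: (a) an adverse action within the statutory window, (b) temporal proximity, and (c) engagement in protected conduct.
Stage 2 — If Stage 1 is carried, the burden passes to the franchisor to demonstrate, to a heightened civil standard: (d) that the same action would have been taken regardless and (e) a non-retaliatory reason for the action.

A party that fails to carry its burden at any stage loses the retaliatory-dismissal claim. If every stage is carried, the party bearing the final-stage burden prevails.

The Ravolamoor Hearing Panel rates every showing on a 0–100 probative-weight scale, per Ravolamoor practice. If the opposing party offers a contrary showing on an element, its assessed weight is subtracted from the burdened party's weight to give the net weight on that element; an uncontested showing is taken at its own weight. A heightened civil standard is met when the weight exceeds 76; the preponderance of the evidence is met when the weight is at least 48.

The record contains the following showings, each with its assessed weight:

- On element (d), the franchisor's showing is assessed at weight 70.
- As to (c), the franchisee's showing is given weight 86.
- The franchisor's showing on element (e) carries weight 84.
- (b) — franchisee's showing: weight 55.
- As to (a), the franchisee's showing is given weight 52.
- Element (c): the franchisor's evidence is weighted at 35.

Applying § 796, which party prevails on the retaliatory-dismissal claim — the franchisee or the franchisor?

Stage 1 — burden on franchisee; standard: the preponderance of the evidence (weight is at least 48).
    (a): 52 ≥ 48 [met]
    (b): 55 ≥ 48 [met]
    (c): 86 − 35 = 51 ≥ 48 [met]
  Stage 1 carried; the burden shifts to the franchisor.
Stage 2 — burden on franchisor; standard: a heightened civil standard (weight exceeds 76).
    (d): 70 ≤ 76 [not met]
    (e): 84 > 76 [met]
  Not every element is met, so the franchisor fails to carry Stage 2.
The analysis ends at Stage 2; the franchisee prevails.

franchisee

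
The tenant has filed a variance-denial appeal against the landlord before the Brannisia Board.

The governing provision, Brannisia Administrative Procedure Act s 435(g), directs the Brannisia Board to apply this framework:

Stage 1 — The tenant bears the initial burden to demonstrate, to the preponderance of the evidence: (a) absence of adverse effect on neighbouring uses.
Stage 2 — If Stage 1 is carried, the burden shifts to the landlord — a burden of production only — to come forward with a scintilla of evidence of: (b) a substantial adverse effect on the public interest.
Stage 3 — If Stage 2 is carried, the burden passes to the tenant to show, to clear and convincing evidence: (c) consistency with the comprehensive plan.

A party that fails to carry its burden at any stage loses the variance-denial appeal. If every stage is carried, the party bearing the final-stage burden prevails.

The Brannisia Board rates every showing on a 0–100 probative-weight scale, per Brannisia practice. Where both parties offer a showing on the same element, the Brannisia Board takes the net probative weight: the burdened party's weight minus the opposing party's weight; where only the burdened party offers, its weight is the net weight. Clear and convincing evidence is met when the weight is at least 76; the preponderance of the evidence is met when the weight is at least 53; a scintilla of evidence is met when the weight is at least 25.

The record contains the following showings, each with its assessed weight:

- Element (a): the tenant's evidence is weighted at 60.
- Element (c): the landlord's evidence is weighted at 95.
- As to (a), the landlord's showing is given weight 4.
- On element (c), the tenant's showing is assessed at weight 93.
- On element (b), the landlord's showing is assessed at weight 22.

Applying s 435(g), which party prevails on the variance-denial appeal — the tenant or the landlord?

tenant

Stage 1 (tenant, the preponderance of the evidence, weight is at least 53): (a) net 60−4=56 ≥ 53 — meets.
  Stage 1 is satisfied; the onus moves to the landlord.
Stage 2 (landlord, a scintilla of evidence, weight is at least 25): (b) 22 < 25 — fails.
  Not every element is met, so the landlord fails to carry Stage 2.
The tenant prevails.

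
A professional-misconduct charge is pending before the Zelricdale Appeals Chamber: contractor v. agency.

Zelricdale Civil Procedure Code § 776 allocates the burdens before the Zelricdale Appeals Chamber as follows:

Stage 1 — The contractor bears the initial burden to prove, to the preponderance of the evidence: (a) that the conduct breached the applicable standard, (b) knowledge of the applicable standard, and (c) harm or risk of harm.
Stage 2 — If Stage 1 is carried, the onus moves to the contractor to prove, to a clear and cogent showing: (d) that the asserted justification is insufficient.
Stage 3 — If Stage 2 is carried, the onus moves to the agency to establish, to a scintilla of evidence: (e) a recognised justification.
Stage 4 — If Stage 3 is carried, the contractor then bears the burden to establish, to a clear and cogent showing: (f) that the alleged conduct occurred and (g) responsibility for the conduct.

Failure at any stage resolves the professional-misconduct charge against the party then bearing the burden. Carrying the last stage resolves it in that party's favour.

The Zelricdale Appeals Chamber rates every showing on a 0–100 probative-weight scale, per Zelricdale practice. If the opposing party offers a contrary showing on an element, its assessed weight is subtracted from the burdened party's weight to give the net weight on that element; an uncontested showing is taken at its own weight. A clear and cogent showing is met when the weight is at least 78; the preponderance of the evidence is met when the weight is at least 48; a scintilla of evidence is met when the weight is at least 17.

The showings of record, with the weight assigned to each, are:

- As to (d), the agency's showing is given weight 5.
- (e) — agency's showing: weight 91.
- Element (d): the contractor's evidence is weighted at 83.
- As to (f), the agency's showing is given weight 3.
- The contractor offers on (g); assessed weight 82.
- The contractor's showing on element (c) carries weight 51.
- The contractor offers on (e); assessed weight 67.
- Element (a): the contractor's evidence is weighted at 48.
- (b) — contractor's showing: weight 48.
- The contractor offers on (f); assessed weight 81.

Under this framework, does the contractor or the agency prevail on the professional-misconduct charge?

Stage 1 — burden on contractor; standard: the preponderance of the evidence (weight is at least 48).
    (a): 48 ≥ 48 [met]
    (b): 48 ≥ 48 [met]
    (c): 51 ≥ 48 [met]
  Stage 1 carried; the burden remains with the contractor.
Stage 2 — burden on contractor; standard: a clear and cogent showing (weight is at least 78).
    (d): 83 − 5 = 78 ≥ 78 [met]
  All elements met. The burden passes to the agency.
Stage 3 — burden on agency; standard: a scintilla of evidence (weight is at least 17).
    (e): 91 − 67 = 24 ≥ 17 [met]
  The agency carries Stage 3; the contractor now bears the burden.
Stage 4 — burden on contractor; standard: a clear and cogent showing (weight is at least 78).
    (f): 81 − 3 = 78 ≥ 78 [met]
    (g): 82 ≥ 78 [met]
  All elements met at the final stage.
With every stage satisfied, the contractor prevails.

contractor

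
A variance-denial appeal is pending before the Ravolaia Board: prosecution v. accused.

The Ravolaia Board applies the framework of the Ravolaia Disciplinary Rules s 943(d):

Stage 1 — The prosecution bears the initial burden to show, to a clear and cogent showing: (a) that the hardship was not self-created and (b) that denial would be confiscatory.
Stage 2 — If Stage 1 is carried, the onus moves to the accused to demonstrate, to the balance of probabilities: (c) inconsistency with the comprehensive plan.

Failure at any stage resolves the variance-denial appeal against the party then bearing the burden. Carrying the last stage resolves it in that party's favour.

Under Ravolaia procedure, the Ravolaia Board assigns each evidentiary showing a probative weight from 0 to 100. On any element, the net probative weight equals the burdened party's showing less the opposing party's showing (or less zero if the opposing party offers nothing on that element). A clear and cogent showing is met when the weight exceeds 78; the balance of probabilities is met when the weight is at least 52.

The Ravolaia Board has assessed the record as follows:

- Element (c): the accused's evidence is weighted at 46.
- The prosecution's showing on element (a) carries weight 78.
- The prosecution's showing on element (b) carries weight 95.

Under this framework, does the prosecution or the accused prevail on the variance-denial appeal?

accused

At Stage 1 the prosecution must meet a clear and cogent showing (weight exceeds 78): on (a) the weight is 78, ≤ 78, so (a) does not meet the standard; on (b) the weight is 95, > 78, so (b) meets the standard.
  Not every element is met, so the prosecution fails to carry Stage 1.
So the accused prevails.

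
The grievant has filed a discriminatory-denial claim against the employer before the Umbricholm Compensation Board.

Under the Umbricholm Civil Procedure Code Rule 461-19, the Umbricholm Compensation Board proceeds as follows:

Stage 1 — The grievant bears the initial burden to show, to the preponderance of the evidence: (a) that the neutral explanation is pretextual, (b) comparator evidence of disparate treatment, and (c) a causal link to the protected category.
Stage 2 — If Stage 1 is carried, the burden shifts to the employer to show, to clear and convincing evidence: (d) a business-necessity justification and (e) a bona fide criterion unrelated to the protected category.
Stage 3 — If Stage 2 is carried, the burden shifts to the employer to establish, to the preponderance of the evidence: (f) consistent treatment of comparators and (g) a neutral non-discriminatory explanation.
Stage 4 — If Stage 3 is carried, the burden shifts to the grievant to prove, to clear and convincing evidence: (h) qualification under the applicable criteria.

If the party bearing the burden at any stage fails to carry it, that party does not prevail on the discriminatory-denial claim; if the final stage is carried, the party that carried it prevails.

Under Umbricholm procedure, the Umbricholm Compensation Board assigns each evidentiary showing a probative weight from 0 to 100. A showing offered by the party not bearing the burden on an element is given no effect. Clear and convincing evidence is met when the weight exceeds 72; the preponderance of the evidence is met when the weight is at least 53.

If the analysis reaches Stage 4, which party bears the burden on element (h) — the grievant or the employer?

Stage 4's rule assigns the burden to the grievant (to clear and convincing evidence).

grievant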